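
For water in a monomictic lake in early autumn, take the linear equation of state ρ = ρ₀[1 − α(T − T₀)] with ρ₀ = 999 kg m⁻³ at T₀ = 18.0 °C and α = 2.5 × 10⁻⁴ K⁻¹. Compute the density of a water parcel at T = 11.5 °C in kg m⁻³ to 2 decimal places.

1000.62 kg m⁻³

T − T₀ = -6.5 K.
Bracket = 1 − α·(-6.5) = 1 + (1.625 × 10⁻³) = 1.0016250.
ρ = 999 × 1.0016250 = 1000.62 kg m⁻³.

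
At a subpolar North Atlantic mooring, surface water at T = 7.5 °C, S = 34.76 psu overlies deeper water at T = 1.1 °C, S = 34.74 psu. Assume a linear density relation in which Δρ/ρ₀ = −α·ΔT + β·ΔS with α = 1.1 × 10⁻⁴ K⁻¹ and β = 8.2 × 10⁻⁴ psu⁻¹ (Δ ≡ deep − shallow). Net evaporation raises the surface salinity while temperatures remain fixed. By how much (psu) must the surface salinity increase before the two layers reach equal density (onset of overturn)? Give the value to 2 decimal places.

Neutral buoyancy requires −α(T_deep − T_surf) + β(S_deep − S_surf′) = 0.
S_surf′ = S_deep − (α/β)·ΔT = 34.74 − (1.1 × 10⁻⁴/8.2 × 10⁻⁴)·(-6.4) = 35.5985 psu.
Increase required: 35.5985 − 34.76 = 0.8385 psu.

0.84 psu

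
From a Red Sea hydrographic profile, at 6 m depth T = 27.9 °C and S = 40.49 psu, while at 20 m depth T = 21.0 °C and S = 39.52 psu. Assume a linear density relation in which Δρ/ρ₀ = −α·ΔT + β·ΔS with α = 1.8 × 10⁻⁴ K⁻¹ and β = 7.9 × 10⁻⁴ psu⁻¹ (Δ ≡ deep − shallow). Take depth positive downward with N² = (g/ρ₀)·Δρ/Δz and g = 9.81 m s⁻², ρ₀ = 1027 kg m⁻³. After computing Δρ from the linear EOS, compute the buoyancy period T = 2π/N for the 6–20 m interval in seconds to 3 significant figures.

344 s

ΔT = -6.9 K, ΔS = -0.97 psu (deep − shallow).
Δρ/ρ₀ = −αΔT + βΔS = 1.242 × 10⁻³ − 7.663 × 10⁻⁴ = 4.757 × 10⁻⁴, so Δρ ≈ 0.4885 kg m⁻³.
N² = (g/ρ₀)·Δρ/Δz = g·(Δρ/ρ₀)/Δz = 9.81 × 4.757 × 10⁻⁴ / 14 = 3.3333 × 10⁻⁴ s⁻².
N = √(3.3333 × 10⁻⁴) = 0.018257 rad s⁻¹ → T = 2π/N = 344.15 s ≈ 344 s.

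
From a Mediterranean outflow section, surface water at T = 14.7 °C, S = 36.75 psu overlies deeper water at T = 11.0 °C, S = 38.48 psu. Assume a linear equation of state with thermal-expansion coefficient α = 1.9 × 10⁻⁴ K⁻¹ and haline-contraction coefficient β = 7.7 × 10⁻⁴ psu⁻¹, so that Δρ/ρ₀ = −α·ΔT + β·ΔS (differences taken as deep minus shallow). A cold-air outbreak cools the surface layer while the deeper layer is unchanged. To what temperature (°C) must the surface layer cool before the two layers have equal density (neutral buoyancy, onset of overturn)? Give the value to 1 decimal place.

4.0 °C

Neutral buoyancy requires Δρ = 0, i.e. −α(T_deep − T_surf′) + β(S_deep − S_surf) = 0.
T_surf′ = T_deep − (β/α)·ΔS = 11.0 − (7.7 × 10⁻⁴/1.9 × 10⁻⁴)·(+1.73) = 3.989 °C.
Cooling required: 14.7 − (3.989) = 10.711 °C.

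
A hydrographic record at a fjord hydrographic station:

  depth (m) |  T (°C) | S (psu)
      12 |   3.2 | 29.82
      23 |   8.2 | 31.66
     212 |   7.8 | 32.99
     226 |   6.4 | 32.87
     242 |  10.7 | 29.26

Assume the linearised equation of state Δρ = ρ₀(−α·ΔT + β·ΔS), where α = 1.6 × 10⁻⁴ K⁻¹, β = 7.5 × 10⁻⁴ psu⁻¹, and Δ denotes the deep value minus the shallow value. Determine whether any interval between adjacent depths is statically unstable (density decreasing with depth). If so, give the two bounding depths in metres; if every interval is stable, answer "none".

Evaluate Δρ/ρ₀ = −αΔT + βΔS across each adjacent pair:
  12–23 m: −αΔT+βΔS = −(1.6 × 10⁻⁴)(+5.0)+(7.5 × 10⁻⁴)(+1.84) = 5.8 × 10⁻⁴ → stable
  23–212 m: −αΔT+βΔS = −(1.6 × 10⁻⁴)(-0.4)+(7.5 × 10⁻⁴)(+1.33) = 1.1 × 10⁻³ → stable
  212–226 m: −αΔT+βΔS = −(1.6 × 10⁻⁴)(-1.4)+(7.5 × 10⁻⁴)(-0.12) = 1.3 × 10⁻⁴ → stable
  226–242 m: −αΔT+βΔS = −(1.6 × 10⁻⁴)(+4.3)+(7.5 × 10⁻⁴)(-3.61) = -3.4 × 10⁻³ → UNSTABLE
The 226–242 m interval has Δρ < 0: lighter water underlies denser water.

226–242 m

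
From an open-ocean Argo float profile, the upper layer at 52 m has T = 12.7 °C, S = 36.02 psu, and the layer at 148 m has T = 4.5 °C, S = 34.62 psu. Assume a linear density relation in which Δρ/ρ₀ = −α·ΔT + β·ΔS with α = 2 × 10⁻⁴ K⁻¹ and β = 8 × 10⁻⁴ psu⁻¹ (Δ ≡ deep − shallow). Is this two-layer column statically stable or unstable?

stable

ΔT = 4.5 − 12.7 = -8.2 K and ΔS = 34.62 − 36.02 = -1.40 psu (deep − shallow).
−αΔT = 1.64 × 10⁻³; βΔS = -1.12 × 10⁻³; sum Δρ/ρ₀ = 5.20 × 10⁻⁴.
Δρ/ρ₀ > 0, so Δρ > 0: deeper water is denser → statically stable.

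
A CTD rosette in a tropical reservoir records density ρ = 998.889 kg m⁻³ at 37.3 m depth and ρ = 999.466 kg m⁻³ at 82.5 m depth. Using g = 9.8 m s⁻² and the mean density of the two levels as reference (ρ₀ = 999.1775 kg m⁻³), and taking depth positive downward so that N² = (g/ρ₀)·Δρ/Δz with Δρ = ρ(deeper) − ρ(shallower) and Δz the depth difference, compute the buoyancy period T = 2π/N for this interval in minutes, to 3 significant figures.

9.36 min

Δρ = 999.466 − 998.889 = 0.577 kg m⁻³ over Δz = 82.5 − 37.3 = 45.2 m.
N² = (9.8/999.1775) × (0.577/45.2) = 1.2520 × 10⁻⁴ s⁻².
N = √(1.2520 × 10⁻⁴) = 0.011189 rad s⁻¹, so T = 2π/N = 561.55 s = 9.3592 min ≈ 9.36 min.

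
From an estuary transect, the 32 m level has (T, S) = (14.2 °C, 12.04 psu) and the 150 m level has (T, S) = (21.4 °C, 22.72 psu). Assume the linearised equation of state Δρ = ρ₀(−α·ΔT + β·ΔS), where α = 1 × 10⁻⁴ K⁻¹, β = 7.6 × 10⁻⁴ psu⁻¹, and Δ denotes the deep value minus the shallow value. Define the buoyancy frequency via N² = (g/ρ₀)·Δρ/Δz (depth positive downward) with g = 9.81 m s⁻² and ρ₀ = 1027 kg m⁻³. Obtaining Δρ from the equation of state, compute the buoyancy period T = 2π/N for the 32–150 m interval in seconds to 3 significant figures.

253 s

ΔT = +7.2 K, ΔS = +10.68 psu (deep − shallow).
Δρ/ρ₀ = −αΔT + βΔS = -7.20 × 10⁻⁴ + 8.1168 × 10⁻³ = 7.3968 × 10⁻³, so Δρ ≈ 7.597 kg m⁻³.
N² = (g/ρ₀)·Δρ/Δz = g·(Δρ/ρ₀)/Δz = 9.81 × 7.3968 × 10⁻³ / 118 = 6.1494 × 10⁻⁴ s⁻².
N = √(6.1494 × 10⁻⁴) = 0.024798 rad s⁻¹ → T = 2π/N = 253.37 s ≈ 253 s.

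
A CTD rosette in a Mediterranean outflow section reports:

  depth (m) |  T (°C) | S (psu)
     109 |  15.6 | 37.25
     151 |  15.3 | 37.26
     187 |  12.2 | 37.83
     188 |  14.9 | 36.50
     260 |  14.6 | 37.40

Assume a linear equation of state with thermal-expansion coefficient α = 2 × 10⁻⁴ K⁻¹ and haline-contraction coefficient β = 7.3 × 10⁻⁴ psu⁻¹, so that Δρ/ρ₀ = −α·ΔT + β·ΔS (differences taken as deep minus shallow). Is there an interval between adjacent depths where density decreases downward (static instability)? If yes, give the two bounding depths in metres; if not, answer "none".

187–188 m

Evaluate Δρ/ρ₀ = −αΔT + βΔS across each adjacent pair:
  109–151 m: −αΔT+βΔS = −(2 × 10⁻⁴)(-0.3)+(7.3 × 10⁻⁴)(+0.01) = 6.7 × 10⁻⁵ → stable
  151–187 m: −αΔT+βΔS = −(2 × 10⁻⁴)(-3.1)+(7.3 × 10⁻⁴)(+0.57) = 1.0 × 10⁻³ → stable
  187–188 m: −αΔT+βΔS = −(2 × 10⁻⁴)(+2.7)+(7.3 × 10⁻⁴)(-1.33) = -1.5 × 10⁻³ → UNSTABLE
  188–260 m: −αΔT+βΔS = −(2 × 10⁻⁴)(-0.3)+(7.3 × 10⁻⁴)(+0.90) = 7.2 × 10⁻⁴ → stable
The 187–188 m interval has Δρ < 0: lighter water underlies denser water.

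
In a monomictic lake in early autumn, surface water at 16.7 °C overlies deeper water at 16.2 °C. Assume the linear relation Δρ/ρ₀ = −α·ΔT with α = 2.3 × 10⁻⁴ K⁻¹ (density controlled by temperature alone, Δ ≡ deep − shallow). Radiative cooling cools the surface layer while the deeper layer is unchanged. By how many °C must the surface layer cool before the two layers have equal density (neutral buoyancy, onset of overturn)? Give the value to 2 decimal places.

0.50 °C

With temperature the only control, equal density requires T_surf′ = T_deep.
T_surf′ = 16.2 °C.
Cooling required: 16.7 − 16.2 = 0.50 °C.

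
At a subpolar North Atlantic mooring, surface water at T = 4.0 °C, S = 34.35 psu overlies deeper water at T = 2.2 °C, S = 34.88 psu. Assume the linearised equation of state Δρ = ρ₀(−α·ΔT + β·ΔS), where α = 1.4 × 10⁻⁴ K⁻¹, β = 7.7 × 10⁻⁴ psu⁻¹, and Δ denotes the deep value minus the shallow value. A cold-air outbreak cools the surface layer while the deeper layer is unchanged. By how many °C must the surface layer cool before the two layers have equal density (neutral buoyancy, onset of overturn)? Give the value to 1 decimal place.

4.7 °C

Neutral buoyancy requires Δρ = 0, i.e. −α(T_deep − T_surf′) + β(S_deep − S_surf) = 0.
T_surf′ = T_deep − (β/α)·ΔS = 2.2 − (7.7 × 10⁻⁴/1.4 × 10⁻⁴)·(+0.53) = -0.715 °C.
Cooling required: 4.0 − (-0.715) = 4.715 °C.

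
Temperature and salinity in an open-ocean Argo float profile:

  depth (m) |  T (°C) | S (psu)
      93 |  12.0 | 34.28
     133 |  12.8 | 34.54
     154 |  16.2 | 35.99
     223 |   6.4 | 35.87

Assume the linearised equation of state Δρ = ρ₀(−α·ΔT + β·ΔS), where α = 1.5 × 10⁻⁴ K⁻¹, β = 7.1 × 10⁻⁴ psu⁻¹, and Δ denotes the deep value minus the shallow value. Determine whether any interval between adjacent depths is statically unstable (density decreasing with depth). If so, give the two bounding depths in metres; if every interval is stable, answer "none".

none

Evaluate Δρ/ρ₀ = −αΔT + βΔS across each adjacent pair:
  93–133 m: −αΔT+βΔS = −(1.5 × 10⁻⁴)(+0.8)+(7.1 × 10⁻⁴)(+0.26) = 6.5 × 10⁻⁵ → stable
  133–154 m: −αΔT+βΔS = −(1.5 × 10⁻⁴)(+3.4)+(7.1 × 10⁻⁴)(+1.45) = 5.2 × 10⁻⁴ → stable
  154–223 m: −αΔT+βΔS = −(1.5 × 10⁻⁴)(-9.8)+(7.1 × 10⁻⁴)(-0.12) = 1.4 × 10⁻³ → stable
Every interval has Δρ > 0: the column is stably stratified throughout.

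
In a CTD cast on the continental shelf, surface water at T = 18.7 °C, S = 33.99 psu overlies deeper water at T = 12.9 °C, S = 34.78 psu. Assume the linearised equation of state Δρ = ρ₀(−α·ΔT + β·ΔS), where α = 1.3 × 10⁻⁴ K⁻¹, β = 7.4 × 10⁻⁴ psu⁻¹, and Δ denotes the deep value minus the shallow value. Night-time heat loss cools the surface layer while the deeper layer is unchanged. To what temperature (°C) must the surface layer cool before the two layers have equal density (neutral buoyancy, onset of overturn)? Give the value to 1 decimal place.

8.4 °C

Neutral buoyancy requires Δρ = 0, i.e. −α(T_deep − T_surf′) + β(S_deep − S_surf) = 0.
T_surf′ = T_deep − (β/α)·ΔS = 12.9 − (7.4 × 10⁻⁴/1.3 × 10⁻⁴)·(+0.79) = 8.403 °C.
Cooling required: 18.7 − (8.403) = 10.297 °C.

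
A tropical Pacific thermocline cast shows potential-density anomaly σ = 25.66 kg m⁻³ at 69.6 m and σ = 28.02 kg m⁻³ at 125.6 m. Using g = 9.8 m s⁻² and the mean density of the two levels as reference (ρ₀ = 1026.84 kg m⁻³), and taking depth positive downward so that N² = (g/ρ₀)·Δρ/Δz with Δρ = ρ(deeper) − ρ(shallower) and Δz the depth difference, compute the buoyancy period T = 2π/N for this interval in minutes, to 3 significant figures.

5.22 min

Δρ = 1028.02 − 1025.66 = 2.36 kg m⁻³ over Δz = 125.6 − 69.6 = 56 m.
N² = (9.8/1026.84) × (2.36/56) = 4.0220 × 10⁻⁴ s⁻².
N = √(4.0220 × 10⁻⁴) = 0.020055 rad s⁻¹, so T = 2π/N = 313.30 s = 5.2217 min ≈ 5.22 min.
Since Δρ > 0 the layer is stably stratified.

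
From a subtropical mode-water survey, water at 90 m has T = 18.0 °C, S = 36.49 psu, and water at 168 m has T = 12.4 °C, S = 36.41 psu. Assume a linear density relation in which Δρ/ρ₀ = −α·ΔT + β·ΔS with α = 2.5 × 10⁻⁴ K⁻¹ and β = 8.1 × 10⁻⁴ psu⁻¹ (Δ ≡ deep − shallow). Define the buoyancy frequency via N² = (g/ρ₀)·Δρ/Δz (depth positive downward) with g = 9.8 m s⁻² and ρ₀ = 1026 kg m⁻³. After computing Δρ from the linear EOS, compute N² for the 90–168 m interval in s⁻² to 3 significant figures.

1.68 × 10⁻⁴ s⁻²

ΔT = -5.6 K, ΔS = -0.08 psu (deep − shallow).
Δρ/ρ₀ = −αΔT + βΔS = 1.40 × 10⁻³ − 6.48 × 10⁻⁵ = 1.3352 × 10⁻³, so Δρ ≈ 1.370 kg m⁻³.
N² = (g/ρ₀)·Δρ/Δz = g·(Δρ/ρ₀)/Δz = 9.8 × 1.3352 × 10⁻³ / 78 = 1.6776 × 10⁻⁴ s⁻² ≈ 1.68 × 10⁻⁴ s⁻².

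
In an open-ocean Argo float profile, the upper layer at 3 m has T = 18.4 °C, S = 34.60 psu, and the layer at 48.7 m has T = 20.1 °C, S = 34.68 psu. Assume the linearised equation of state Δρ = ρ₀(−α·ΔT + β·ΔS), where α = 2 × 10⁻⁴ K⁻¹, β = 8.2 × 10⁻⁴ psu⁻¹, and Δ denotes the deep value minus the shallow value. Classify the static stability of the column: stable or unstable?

unstable

ΔT = 20.1 − 18.4 = +1.7 K and ΔS = 34.68 − 34.60 = +0.08 psu (deep − shallow).
−αΔT = -3.40 × 10⁻⁴; βΔS = 6.56 × 10⁻⁵; sum Δρ/ρ₀ = -2.744 × 10⁻⁴.
Δρ/ρ₀ < 0, so Δρ < 0: deeper water is lighter → statically unstable; the column would overturn.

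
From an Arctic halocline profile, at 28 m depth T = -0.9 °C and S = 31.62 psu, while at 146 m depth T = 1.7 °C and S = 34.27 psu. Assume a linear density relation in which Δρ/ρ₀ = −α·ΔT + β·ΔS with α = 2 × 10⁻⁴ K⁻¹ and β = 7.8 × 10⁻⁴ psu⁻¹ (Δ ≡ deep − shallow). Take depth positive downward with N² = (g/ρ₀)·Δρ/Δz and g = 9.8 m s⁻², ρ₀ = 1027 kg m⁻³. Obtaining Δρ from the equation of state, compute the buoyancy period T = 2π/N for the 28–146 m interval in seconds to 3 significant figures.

ΔT = +2.6 K, ΔS = +2.65 psu (deep − shallow).
Δρ/ρ₀ = −αΔT + βΔS = -5.20 × 10⁻⁴ + 2.067 × 10⁻³ = 1.547 × 10⁻³, so Δρ ≈ 1.589 kg m⁻³.
N² = (g/ρ₀)·Δρ/Δz = g·(Δρ/ρ₀)/Δz = 9.8 × 1.547 × 10⁻³ / 118 = 1.2848 × 10⁻⁴ s⁻².
N = √(1.2848 × 10⁻⁴) = 0.011335 rad s⁻¹ → T = 2π/N = 554.32 s ≈ 554 s.

554 s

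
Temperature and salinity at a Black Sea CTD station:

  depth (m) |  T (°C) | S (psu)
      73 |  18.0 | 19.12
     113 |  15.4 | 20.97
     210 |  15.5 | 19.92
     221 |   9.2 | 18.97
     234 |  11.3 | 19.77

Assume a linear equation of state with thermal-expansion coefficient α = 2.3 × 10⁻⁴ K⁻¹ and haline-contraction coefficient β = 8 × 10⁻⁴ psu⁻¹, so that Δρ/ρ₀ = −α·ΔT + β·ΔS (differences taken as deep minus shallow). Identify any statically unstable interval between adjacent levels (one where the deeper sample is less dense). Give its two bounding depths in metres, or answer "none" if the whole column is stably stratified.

Evaluate Δρ/ρ₀ = −αΔT + βΔS across each adjacent pair:
  73–113 m: −αΔT+βΔS = −(2.3 × 10⁻⁴)(-2.6)+(8 × 10⁻⁴)(+1.85) = 2.1 × 10⁻³ → stable
  113–210 m: −αΔT+βΔS = −(2.3 × 10⁻⁴)(+0.1)+(8 × 10⁻⁴)(-1.05) = -8.6 × 10⁻⁴ → UNSTABLE
  210–221 m: −αΔT+βΔS = −(2.3 × 10⁻⁴)(-6.3)+(8 × 10⁻⁴)(-0.95) = 6.9 × 10⁻⁴ → stable
  221–234 m: −αΔT+βΔS = −(2.3 × 10⁻⁴)(+2.1)+(8 × 10⁻⁴)(+0.80) = 1.6 × 10⁻⁴ → stable
The 113–210 m interval has Δρ < 0: lighter water underlies denser water.

113–210 m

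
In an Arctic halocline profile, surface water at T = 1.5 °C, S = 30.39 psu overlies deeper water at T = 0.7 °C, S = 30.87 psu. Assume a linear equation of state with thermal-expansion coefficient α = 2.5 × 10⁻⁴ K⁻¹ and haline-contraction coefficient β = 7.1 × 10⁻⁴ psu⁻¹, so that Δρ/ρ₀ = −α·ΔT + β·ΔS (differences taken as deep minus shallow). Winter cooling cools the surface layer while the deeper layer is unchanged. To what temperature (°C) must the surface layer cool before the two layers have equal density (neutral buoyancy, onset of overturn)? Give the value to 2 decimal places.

-0.66 °C

Neutral buoyancy requires Δρ = 0, i.e. −α(T_deep − T_surf′) + β(S_deep − S_surf) = 0.
T_surf′ = T_deep − (β/α)·ΔS = 0.7 − (7.1 × 10⁻⁴/2.5 × 10⁻⁴)·(+0.48) = -0.6632 °C.
Cooling required: 1.5 − (-0.6632) = 2.1632 °C.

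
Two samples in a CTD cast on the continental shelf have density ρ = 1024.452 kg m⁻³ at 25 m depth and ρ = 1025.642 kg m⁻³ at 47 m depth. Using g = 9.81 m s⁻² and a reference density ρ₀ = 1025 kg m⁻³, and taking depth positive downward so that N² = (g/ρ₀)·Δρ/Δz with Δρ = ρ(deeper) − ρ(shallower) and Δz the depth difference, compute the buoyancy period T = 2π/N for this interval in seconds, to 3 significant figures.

Δρ = 1025.642 − 1024.452 = 1.190 kg m⁻³ over Δz = 47 − 25 = 22 m.
N² = (9.81/1025) × (1.190/22) = 5.1769 × 10⁻⁴ s⁻².
N = √(5.1769 × 10⁻⁴) = 0.022753 rad s⁻¹, so T = 2π/N = 276.15 s ≈ 276 s.

276 s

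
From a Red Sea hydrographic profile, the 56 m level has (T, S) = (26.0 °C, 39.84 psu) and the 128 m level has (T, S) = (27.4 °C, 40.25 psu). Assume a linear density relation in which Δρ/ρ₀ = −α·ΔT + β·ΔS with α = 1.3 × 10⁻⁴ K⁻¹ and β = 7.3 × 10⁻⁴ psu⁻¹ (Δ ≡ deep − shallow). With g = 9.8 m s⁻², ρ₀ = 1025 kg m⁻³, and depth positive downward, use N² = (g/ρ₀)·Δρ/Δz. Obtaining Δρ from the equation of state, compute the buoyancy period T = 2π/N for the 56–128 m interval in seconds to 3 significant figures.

1.57 × 10³ s

ΔT = +1.4 K, ΔS = +0.41 psu (deep − shallow).
Δρ/ρ₀ = −αΔT + βΔS = -1.82 × 10⁻⁴ + 2.993 × 10⁻⁴ = 1.173 × 10⁻⁴, so Δρ ≈ 0.1202 kg m⁻³.
N² = (g/ρ₀)·Δρ/Δz = g·(Δρ/ρ₀)/Δz = 9.8 × 1.173 × 10⁻⁴ / 72 = 1.5966 × 10⁻⁵ s⁻².
N = √(1.5966 × 10⁻⁵) = 3.9957 × 10⁻³ rad s⁻¹ → T = 2π/N = 1.5725 × 10³ s ≈ 1.57 × 10³ s.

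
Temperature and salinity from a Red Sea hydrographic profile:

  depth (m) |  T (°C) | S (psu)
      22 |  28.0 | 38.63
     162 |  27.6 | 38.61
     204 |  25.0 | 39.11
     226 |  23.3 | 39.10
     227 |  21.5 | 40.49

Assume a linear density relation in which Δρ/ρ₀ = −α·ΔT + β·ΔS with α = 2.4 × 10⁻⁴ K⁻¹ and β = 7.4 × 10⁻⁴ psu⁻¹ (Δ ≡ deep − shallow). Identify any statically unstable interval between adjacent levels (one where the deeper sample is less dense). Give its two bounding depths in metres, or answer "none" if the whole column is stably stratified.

none

Evaluate Δρ/ρ₀ = −αΔT + βΔS across each adjacent pair:
  22–162 m: −αΔT+βΔS = −(2.4 × 10⁻⁴)(-0.4)+(7.4 × 10⁻⁴)(-0.02) = 8.1 × 10⁻⁵ → stable
  162–204 m: −αΔT+βΔS = −(2.4 × 10⁻⁴)(-2.6)+(7.4 × 10⁻⁴)(+0.50) = 9.9 × 10⁻⁴ → stable
  204–226 m: −αΔT+βΔS = −(2.4 × 10⁻⁴)(-1.7)+(7.4 × 10⁻⁴)(-0.01) = 4.0 × 10⁻⁴ → stable
  226–227 m: −αΔT+βΔS = −(2.4 × 10⁻⁴)(-1.8)+(7.4 × 10⁻⁴)(+1.39) = 1.5 × 10⁻³ → stable
Every interval has Δρ > 0: the column is stably stratified throughout.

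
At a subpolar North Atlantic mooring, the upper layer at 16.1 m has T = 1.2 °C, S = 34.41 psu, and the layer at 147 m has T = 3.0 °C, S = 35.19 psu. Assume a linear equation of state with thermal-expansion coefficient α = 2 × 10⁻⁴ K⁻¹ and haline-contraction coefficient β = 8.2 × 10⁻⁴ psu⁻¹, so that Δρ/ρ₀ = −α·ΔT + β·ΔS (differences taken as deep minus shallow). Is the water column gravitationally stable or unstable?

ΔT = 3.0 − 1.2 = +1.8 K and ΔS = 35.19 − 34.41 = +0.78 psu (deep − shallow).
−αΔT = -3.60 × 10⁻⁴; βΔS = 6.396 × 10⁻⁴; sum Δρ/ρ₀ = 2.796 × 10⁻⁴.
Δρ/ρ₀ > 0, so Δρ > 0: deeper water is denser → statically stable.

stable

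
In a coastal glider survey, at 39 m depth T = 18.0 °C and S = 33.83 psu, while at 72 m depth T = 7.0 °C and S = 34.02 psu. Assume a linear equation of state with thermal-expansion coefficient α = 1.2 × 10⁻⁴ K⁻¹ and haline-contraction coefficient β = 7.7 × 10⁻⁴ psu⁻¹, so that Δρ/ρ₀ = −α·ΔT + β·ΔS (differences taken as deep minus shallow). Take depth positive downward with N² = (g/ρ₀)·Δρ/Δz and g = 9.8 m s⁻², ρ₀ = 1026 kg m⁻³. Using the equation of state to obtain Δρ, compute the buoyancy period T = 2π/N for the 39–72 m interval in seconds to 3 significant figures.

ΔT = -11.0 K, ΔS = +0.19 psu (deep − shallow).
Δρ/ρ₀ = −αΔT + βΔS = 1.32 × 10⁻³ + 1.463 × 10⁻⁴ = 1.4663 × 10⁻³, so Δρ ≈ 1.504 kg m⁻³.
N² = (g/ρ₀)·Δρ/Δz = g·(Δρ/ρ₀)/Δz = 9.8 × 1.4663 × 10⁻³ / 33 = 4.3545 × 10⁻⁴ s⁻².
N = √(4.3545 × 10⁻⁴) = 0.020867 rad s⁻¹ → T = 2π/N = 301.11 s ≈ 301 s.

301 s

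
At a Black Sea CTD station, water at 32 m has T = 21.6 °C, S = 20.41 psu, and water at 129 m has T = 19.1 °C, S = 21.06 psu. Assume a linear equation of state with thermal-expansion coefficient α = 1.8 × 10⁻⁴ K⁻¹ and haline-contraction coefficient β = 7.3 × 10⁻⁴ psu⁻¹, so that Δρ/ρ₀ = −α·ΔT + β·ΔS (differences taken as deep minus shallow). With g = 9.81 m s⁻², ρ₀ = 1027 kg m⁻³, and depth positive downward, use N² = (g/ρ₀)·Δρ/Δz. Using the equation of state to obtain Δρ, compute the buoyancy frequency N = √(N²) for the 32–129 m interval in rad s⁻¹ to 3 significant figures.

9.67 × 10⁻³ rad s⁻¹

ΔT = -2.5 K, ΔS = +0.65 psu (deep − shallow).
Δρ/ρ₀ = −αΔT + βΔS = 4.50 × 10⁻⁴ + 4.745 × 10⁻⁴ = 9.245 × 10⁻⁴, so Δρ ≈ 0.9495 kg m⁻³.
N² = (g/ρ₀)·Δρ/Δz = g·(Δρ/ρ₀)/Δz = 9.81 × 9.245 × 10⁻⁴ / 97 = 9.3498 × 10⁻⁵ s⁻².
N = √(9.3498 × 10⁻⁵) = 9.6694 × 10⁻³ rad s⁻¹ ≈ 9.67 × 10⁻³ rad s⁻¹.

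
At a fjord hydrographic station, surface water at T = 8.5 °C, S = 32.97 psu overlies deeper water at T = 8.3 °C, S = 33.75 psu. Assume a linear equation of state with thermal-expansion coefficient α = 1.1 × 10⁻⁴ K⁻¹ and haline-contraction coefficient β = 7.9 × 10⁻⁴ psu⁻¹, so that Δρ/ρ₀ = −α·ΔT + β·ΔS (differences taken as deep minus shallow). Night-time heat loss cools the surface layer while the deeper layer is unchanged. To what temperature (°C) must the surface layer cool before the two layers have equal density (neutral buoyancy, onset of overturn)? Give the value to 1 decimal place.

2.7 °C

Neutral buoyancy requires Δρ = 0, i.e. −α(T_deep − T_surf′) + β(S_deep − S_surf) = 0.
T_surf′ = T_deep − (β/α)·ΔS = 8.3 − (7.9 × 10⁻⁴/1.1 × 10⁻⁴)·(+0.78) = 2.698 °C.
Cooling required: 8.5 − (2.698) = 5.802 °C.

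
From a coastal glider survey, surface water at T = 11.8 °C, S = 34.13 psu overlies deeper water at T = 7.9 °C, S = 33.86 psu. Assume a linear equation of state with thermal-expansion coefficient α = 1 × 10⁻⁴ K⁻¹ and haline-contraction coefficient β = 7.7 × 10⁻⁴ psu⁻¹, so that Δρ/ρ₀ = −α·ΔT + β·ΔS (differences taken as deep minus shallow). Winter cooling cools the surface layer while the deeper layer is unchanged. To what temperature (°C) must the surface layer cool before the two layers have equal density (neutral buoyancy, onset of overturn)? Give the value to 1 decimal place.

10.0 °C

Neutral buoyancy requires Δρ = 0, i.e. −α(T_deep − T_surf′) + β(S_deep − S_surf) = 0.
T_surf′ = T_deep − (β/α)·ΔS = 7.9 − (7.7 × 10⁻⁴/1 × 10⁻⁴)·(-0.27) = 9.979 °C.
Cooling required: 11.8 − (9.979) = 1.821 °C.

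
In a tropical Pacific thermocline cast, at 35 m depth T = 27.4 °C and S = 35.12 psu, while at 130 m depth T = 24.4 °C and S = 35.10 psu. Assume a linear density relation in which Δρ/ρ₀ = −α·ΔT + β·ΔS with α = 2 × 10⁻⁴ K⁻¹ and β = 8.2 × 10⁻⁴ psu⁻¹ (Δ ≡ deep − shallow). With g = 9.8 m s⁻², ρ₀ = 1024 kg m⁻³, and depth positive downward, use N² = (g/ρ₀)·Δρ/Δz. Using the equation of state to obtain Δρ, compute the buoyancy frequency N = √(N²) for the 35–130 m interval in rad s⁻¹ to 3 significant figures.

ΔT = -3.0 K, ΔS = -0.02 psu (deep − shallow).
Δρ/ρ₀ = −αΔT + βΔS = 6.00 × 10⁻⁴ − 1.64 × 10⁻⁵ = 5.836 × 10⁻⁴, so Δρ ≈ 0.5976 kg m⁻³.
N² = (g/ρ₀)·Δρ/Δz = g·(Δρ/ρ₀)/Δz = 9.8 × 5.836 × 10⁻⁴ / 95 = 6.0203 × 10⁻⁵ s⁻².
N = √(6.0203 × 10⁻⁵) = 7.7591 × 10⁻³ rad s⁻¹ ≈ 7.76 × 10⁻³ rad s⁻¹.

7.76 × 10⁻³ rad s⁻¹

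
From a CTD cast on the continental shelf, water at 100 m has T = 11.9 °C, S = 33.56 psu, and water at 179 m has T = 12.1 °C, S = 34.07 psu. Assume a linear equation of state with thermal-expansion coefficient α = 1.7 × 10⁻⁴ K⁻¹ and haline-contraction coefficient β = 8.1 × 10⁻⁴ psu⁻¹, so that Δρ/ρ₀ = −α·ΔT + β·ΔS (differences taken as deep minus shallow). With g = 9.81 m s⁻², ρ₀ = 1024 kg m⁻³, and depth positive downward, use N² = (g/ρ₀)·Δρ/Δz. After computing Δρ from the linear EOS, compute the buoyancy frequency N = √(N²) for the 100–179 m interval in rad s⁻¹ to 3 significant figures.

ΔT = +0.2 K, ΔS = +0.51 psu (deep − shallow).
Δρ/ρ₀ = −αΔT + βΔS = -3.40 × 10⁻⁵ + 4.131 × 10⁻⁴ = 3.791 × 10⁻⁴, so Δρ ≈ 0.3882 kg m⁻³.
N² = (g/ρ₀)·Δρ/Δz = g·(Δρ/ρ₀)/Δz = 9.81 × 3.791 × 10⁻⁴ / 79 = 4.7076 × 10⁻⁵ s⁻².
N = √(4.7076 × 10⁻⁵) = 6.8612 × 10⁻³ rad s⁻¹ ≈ 6.86 × 10⁻³ rad s⁻¹.

6.86 × 10⁻³ rad s⁻¹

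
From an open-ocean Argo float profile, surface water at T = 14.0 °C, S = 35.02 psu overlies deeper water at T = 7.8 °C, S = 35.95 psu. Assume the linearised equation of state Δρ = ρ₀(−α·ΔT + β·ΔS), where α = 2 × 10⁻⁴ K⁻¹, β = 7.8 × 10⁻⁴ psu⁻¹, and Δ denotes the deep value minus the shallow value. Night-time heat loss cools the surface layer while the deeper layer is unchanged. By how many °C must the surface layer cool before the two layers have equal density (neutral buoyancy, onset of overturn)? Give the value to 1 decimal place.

Neutral buoyancy requires Δρ = 0, i.e. −α(T_deep − T_surf′) + β(S_deep − S_surf) = 0.
T_surf′ = T_deep − (β/α)·ΔS = 7.8 − (7.8 × 10⁻⁴/2 × 10⁻⁴)·(+0.93) = 4.173 °C.
Cooling required: 14.0 − (4.173) = 9.827 °C.

9.8 °C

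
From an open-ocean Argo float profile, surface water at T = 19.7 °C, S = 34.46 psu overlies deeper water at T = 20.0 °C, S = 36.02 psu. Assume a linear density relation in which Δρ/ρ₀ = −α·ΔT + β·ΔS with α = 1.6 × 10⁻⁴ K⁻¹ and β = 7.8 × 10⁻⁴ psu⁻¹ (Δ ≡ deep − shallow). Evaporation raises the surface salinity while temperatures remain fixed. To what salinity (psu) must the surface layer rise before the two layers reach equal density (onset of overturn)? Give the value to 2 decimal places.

Neutral buoyancy requires −α(T_deep − T_surf) + β(S_deep − S_surf′) = 0.
S_surf′ = S_deep − (α/β)·ΔT = 36.02 − (1.6 × 10⁻⁴/7.8 × 10⁻⁴)·(+0.3) = 35.9585 psu.
Increase required: 35.9585 − 34.46 = 1.4985 psu.

35.96 psu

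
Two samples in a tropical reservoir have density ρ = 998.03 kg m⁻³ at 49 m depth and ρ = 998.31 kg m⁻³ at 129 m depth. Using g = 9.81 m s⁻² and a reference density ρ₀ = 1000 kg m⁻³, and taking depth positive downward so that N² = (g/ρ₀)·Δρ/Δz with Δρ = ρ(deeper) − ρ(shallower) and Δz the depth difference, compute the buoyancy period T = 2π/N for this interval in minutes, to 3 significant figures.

Δρ = 998.31 − 998.03 = 0.28 kg m⁻³ over Δz = 129 − 49 = 80 m.
N² = (9.81/1000) × (0.28/80) = 3.4335 × 10⁻⁵ s⁻².
N = √(3.4335 × 10⁻⁵) = 5.8596 × 10⁻³ rad s⁻¹, so T = 2π/N = 1.0723 × 10³ s = 17.872 min ≈ 17.9 min.
N² > 0, so the interval is statically stable.

17.9 min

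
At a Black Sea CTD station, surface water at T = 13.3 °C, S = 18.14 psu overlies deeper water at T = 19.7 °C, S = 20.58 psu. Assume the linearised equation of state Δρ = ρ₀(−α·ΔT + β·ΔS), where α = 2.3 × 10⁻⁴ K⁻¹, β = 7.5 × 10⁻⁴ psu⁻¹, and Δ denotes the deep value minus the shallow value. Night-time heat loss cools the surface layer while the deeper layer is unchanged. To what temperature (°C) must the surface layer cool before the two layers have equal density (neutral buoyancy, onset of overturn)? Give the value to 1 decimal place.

Neutral buoyancy requires Δρ = 0, i.e. −α(T_deep − T_surf′) + β(S_deep − S_surf) = 0.
T_surf′ = T_deep − (β/α)·ΔS = 19.7 − (7.5 × 10⁻⁴/2.3 × 10⁻⁴)·(+2.44) = 11.743 °C.
Cooling required: 13.3 − (11.743) = 1.557 °C.

11.7 °C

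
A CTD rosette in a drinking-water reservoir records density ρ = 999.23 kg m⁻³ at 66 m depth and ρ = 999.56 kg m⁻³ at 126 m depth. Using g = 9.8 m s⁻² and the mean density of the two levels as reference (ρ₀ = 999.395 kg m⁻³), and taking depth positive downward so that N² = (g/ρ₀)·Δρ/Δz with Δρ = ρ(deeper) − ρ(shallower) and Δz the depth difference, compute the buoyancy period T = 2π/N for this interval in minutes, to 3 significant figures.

14.3 min

Δρ = 999.56 − 999.23 = 0.33 kg m⁻³ over Δz = 126 − 66 = 60 m.
N² = (9.8/999.395) × (0.33/60) = 5.3933 × 10⁻⁵ s⁻².
N = √(5.3933 × 10⁻⁵) = 7.3439 × 10⁻³ rad s⁻¹, so T = 2π/N = 855.57 s = 14.260 min ≈ 14.3 min.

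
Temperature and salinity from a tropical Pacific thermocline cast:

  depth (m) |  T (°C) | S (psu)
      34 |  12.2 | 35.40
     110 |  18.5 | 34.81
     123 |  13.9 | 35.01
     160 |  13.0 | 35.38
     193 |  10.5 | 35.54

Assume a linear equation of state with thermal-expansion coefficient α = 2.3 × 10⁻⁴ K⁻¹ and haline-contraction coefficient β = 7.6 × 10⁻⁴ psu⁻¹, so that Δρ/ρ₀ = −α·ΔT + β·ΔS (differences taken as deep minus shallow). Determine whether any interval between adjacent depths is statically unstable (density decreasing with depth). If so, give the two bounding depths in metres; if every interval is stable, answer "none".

34–110 m

Evaluate Δρ/ρ₀ = −αΔT + βΔS across each adjacent pair:
  34–110 m: −αΔT+βΔS = −(2.3 × 10⁻⁴)(+6.3)+(7.6 × 10⁻⁴)(-0.59) = -1.9 × 10⁻³ → UNSTABLE
  110–123 m: −αΔT+βΔS = −(2.3 × 10⁻⁴)(-4.6)+(7.6 × 10⁻⁴)(+0.20) = 1.2 × 10⁻³ → stable
  123–160 m: −αΔT+βΔS = −(2.3 × 10⁻⁴)(-0.9)+(7.6 × 10⁻⁴)(+0.37) = 4.9 × 10⁻⁴ → stable
  160–193 m: −αΔT+βΔS = −(2.3 × 10⁻⁴)(-2.5)+(7.6 × 10⁻⁴)(+0.16) = 7.0 × 10⁻⁴ → stable
The 34–110 m interval has Δρ < 0: lighter water underlies denser water.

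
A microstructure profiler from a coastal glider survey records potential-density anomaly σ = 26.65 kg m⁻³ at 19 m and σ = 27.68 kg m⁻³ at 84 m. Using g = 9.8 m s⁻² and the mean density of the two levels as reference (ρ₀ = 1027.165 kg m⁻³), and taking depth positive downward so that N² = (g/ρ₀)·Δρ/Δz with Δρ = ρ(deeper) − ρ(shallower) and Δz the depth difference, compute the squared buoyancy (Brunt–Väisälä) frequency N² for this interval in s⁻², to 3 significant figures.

Δρ = 1027.68 − 1026.65 = 1.03 kg m⁻³ over Δz = 84 − 19 = 65 m.
N² = (9.8/1027.165) × (1.03/65) = 1.5119 × 10⁻⁴ s⁻² ≈ 1.51 × 10⁻⁴ s⁻².
Since Δρ > 0 the layer is stably stratified.

1.51 × 10⁻⁴ s⁻²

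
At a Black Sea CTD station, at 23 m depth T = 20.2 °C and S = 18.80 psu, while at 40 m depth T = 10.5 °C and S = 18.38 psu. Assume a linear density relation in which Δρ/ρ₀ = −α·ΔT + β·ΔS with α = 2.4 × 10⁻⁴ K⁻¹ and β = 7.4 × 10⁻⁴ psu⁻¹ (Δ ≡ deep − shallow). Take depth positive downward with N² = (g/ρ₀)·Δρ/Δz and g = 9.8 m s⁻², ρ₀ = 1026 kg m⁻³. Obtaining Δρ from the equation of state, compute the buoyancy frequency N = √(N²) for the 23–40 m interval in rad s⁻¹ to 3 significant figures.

0.0341 rad s⁻¹

ΔT = -9.7 K, ΔS = -0.42 psu (deep − shallow).
Δρ/ρ₀ = −αΔT + βΔS = 2.328 × 10⁻³ − 3.108 × 10⁻⁴ = 2.0172 × 10⁻³, so Δρ ≈ 2.070 kg m⁻³.
N² = (g/ρ₀)·Δρ/Δz = g·(Δρ/ρ₀)/Δz = 9.8 × 2.0172 × 10⁻³ / 17 = 1.1629 × 10⁻³ s⁻².
N = √(1.1629 × 10⁻³) = 0.034101 rad s⁻¹ ≈ 0.0341 rad s⁻¹.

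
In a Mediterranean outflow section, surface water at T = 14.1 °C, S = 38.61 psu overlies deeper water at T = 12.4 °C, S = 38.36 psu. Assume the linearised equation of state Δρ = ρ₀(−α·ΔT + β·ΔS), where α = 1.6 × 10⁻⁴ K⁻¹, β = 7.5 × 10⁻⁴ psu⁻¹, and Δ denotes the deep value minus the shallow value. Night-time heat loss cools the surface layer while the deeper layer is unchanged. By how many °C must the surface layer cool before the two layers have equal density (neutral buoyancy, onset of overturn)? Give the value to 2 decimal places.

0.53 °C

Neutral buoyancy requires Δρ = 0, i.e. −α(T_deep − T_surf′) + β(S_deep − S_surf) = 0.
T_surf′ = T_deep − (β/α)·ΔS = 12.4 − (7.5 × 10⁻⁴/1.6 × 10⁻⁴)·(-0.25) = 13.5719 °C.
Cooling required: 14.1 − (13.5719) = 0.5281 °C.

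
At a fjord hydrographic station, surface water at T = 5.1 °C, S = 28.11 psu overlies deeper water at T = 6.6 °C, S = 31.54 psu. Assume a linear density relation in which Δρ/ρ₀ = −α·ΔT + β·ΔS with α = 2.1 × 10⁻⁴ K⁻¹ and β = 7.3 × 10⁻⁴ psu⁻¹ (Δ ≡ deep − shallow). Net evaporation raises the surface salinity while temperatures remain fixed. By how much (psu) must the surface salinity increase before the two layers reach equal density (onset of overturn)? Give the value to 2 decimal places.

Neutral buoyancy requires −α(T_deep − T_surf) + β(S_deep − S_surf′) = 0.
S_surf′ = S_deep − (α/β)·ΔT = 31.54 − (2.1 × 10⁻⁴/7.3 × 10⁻⁴)·(+1.5) = 31.1085 psu.
Increase required: 31.1085 − 28.11 = 2.9985 psu.

3.00 psu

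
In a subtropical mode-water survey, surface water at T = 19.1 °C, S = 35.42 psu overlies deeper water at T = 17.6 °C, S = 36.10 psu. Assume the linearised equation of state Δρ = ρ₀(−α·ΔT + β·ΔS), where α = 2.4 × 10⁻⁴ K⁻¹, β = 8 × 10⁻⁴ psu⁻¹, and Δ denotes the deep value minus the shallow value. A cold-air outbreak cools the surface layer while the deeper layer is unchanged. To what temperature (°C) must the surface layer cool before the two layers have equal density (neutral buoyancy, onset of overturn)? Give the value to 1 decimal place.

Neutral buoyancy requires Δρ = 0, i.e. −α(T_deep − T_surf′) + β(S_deep − S_surf) = 0.
T_surf′ = T_deep − (β/α)·ΔS = 17.6 − (8 × 10⁻⁴/2.4 × 10⁻⁴)·(+0.68) = 15.333 °C.
Cooling required: 19.1 − (15.333) = 3.767 °C.

15.3 °C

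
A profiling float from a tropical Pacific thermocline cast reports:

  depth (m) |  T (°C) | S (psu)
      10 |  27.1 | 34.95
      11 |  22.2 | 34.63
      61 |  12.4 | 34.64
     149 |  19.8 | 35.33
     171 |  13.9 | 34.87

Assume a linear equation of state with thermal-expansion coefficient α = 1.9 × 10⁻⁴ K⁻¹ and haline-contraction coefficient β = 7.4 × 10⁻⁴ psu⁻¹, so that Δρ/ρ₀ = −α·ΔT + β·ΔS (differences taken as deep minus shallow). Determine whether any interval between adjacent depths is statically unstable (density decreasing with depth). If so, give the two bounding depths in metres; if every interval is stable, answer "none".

Evaluate Δρ/ρ₀ = −αΔT + βΔS across each adjacent pair:
  10–11 m: −αΔT+βΔS = −(1.9 × 10⁻⁴)(-4.9)+(7.4 × 10⁻⁴)(-0.32) = 6.9 × 10⁻⁴ → stable
  11–61 m: −αΔT+βΔS = −(1.9 × 10⁻⁴)(-9.8)+(7.4 × 10⁻⁴)(+0.01) = 1.9 × 10⁻³ → stable
  61–149 m: −αΔT+βΔS = −(1.9 × 10⁻⁴)(+7.4)+(7.4 × 10⁻⁴)(+0.69) = -9.0 × 10⁻⁴ → UNSTABLE
  149–171 m: −αΔT+βΔS = −(1.9 × 10⁻⁴)(-5.9)+(7.4 × 10⁻⁴)(-0.46) = 7.8 × 10⁻⁴ → stable
The 61–149 m interval has Δρ < 0: lighter water underlies denser water.

61–149 m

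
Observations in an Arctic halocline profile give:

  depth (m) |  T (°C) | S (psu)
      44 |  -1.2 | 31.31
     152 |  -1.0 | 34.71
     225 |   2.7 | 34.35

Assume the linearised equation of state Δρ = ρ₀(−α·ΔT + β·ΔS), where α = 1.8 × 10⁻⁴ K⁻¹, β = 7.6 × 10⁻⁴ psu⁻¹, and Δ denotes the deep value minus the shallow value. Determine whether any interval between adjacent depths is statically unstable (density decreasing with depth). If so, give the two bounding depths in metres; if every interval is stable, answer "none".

152–225 m

Evaluate Δρ/ρ₀ = −αΔT + βΔS across each adjacent pair:
  44–152 m: −αΔT+βΔS = −(1.8 × 10⁻⁴)(+0.2)+(7.6 × 10⁻⁴)(+3.40) = 2.5 × 10⁻³ → stable
  152–225 m: −αΔT+βΔS = −(1.8 × 10⁻⁴)(+3.7)+(7.6 × 10⁻⁴)(-0.36) = -9.4 × 10⁻⁴ → UNSTABLE
The 152–225 m interval has Δρ < 0: lighter water underlies denser water.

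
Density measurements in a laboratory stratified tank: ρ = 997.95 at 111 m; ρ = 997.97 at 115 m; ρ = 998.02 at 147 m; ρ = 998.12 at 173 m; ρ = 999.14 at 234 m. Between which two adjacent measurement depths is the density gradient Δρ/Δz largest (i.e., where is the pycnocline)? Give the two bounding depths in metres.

173–234 m

Compute the density gradient over each adjacent pair:
  111–115 m: Δρ/Δz = 0.02/4 = 5.0 × 10⁻³ kg m⁻⁴
  115–147 m: Δρ/Δz = 0.05/32 = 1.6 × 10⁻³ kg m⁻⁴
  147–173 m: Δρ/Δz = 0.10/26 = 3.8 × 10⁻³ kg m⁻⁴
  173–234 m: Δρ/Δz = 1.02/61 = 0.017 kg m⁻⁴
The largest gradient is in the 173–234 m interval — the pycnocline.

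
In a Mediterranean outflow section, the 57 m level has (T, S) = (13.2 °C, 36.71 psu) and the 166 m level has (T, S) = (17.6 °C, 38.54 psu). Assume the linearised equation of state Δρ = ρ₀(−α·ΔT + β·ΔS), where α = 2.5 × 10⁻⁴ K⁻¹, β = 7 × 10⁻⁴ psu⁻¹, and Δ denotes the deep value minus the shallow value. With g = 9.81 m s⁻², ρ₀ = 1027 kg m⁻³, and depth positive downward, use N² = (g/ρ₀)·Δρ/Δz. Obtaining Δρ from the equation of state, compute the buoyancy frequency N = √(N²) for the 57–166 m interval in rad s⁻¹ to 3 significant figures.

4.04 × 10⁻³ rad s⁻¹

ΔT = +4.4 K, ΔS = +1.83 psu (deep − shallow).
Δρ/ρ₀ = −αΔT + βΔS = -1.10 × 10⁻³ + 1.281 × 10⁻³ = 1.81 × 10⁻⁴, so Δρ ≈ 0.1859 kg m⁻³.
N² = (g/ρ₀)·Δρ/Δz = g·(Δρ/ρ₀)/Δz = 9.81 × 1.81 × 10⁻⁴ / 109 = 1.6290 × 10⁻⁵ s⁻².
N = √(1.6290 × 10⁻⁵) = 4.0361 × 10⁻³ rad s⁻¹ ≈ 4.04 × 10⁻³ rad s⁻¹.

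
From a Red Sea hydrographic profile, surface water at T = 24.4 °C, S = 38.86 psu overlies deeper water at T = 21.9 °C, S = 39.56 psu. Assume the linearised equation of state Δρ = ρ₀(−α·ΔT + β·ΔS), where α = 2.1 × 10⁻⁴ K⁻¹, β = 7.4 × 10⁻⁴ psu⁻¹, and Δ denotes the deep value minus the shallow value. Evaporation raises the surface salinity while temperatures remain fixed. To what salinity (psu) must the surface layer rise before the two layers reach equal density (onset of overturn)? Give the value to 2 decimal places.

Neutral buoyancy requires −α(T_deep − T_surf) + β(S_deep − S_surf′) = 0.
S_surf′ = S_deep − (α/β)·ΔT = 39.56 − (2.1 × 10⁻⁴/7.4 × 10⁻⁴)·(-2.5) = 40.2695 psu.
Increase required: 40.2695 − 38.86 = 1.4095 psu.

40.27 psu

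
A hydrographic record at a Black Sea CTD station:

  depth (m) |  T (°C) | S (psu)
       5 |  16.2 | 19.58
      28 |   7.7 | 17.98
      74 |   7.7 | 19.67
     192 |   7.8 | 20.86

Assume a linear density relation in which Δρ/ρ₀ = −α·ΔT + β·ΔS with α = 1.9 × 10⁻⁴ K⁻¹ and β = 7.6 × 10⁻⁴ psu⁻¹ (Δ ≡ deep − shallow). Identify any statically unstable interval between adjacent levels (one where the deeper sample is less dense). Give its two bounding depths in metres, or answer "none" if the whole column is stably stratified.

Evaluate Δρ/ρ₀ = −αΔT + βΔS across each adjacent pair:
  5–28 m: −αΔT+βΔS = −(1.9 × 10⁻⁴)(-8.5)+(7.6 × 10⁻⁴)(-1.60) = 4.0 × 10⁻⁴ → stable
  28–74 m: −αΔT+βΔS = −(1.9 × 10⁻⁴)(+0.0)+(7.6 × 10⁻⁴)(+1.69) = 1.3 × 10⁻³ → stable
  74–192 m: −αΔT+βΔS = −(1.9 × 10⁻⁴)(+0.1)+(7.6 × 10⁻⁴)(+1.19) = 8.9 × 10⁻⁴ → stable
Every interval has Δρ > 0: the column is stably stratified throughout.

none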